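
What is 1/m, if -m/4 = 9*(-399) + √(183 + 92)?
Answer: 3591/51580024 + 5*√11/51580024 ≈ 6.9942e-5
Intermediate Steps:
m = 14364 - 20*√11 (m = -4*(9*(-399) + √(183 + 92)) = -4*(-3591 + √275) = -4*(-3591 + 5*√11) = 14364 - 20*√11 ≈ 14298.)
1/m = 1/(14364 - 20*√11)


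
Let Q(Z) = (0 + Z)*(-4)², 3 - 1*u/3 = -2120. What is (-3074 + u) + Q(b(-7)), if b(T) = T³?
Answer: -2193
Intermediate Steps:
u = 6369 (u = 9 - 3*(-2120) = 9 + 6360 = 6369)
Q(Z) = 16*Z (Q(Z) = Z*16 = 16*Z)
(-3074 + u) + Q(b(-7)) = (-3074 + 6369) + 16*(-7)³ = 3295 + 16*(-343) = 3295 - 5488 = -2193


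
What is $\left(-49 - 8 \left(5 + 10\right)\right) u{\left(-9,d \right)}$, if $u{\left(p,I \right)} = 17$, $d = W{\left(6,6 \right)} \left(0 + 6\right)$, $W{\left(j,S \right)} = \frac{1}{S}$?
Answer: $-2873$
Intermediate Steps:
$d = 1$ ($d = \frac{0 + 6}{6} = \frac{1}{6} \cdot 6 = 1$)
$\left(-49 - 8 \left(5 + 10\right)\right) u{\left(-9,d \right)} = \left(-49 - 8 \left(5 + 10\right)\right) 17 = \left(-49 - 120\right) 17 = \left(-169\right) 17 = -2873$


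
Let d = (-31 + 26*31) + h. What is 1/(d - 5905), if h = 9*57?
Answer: -1/4617 ≈ -0.00021659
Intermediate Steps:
h = 513
d = 1288 (d = (-31 + 26*31) + 513 = (-31 + 806) + 513 = 775 + 513 = 1288)
1/(d - 5905) = 1/(1288 - 5905) = 1/(-4617) = -1/4617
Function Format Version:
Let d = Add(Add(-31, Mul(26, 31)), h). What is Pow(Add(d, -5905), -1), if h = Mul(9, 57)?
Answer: Rational(-1, 4617) ≈ -0.00021659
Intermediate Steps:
h = 513
d = 1288 (d = Add(Add(-31, Mul(26, 31)), 513) = Add(Add(-31, 806), 513) = Add(775, 513) = 1288)
Pow(Add(d, -5905), -1) = Pow(Add(1288, -5905), -1) = Pow(-4617, -1) = Rational(-1, 4617)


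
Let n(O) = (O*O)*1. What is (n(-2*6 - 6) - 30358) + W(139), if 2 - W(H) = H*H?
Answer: -49353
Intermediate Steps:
W(H) = 2 - H² (W(H) = 2 - H*H = 2 - H²)
n(O) = O² (n(O) = O²*1 = O²)
(n(-2*6 - 6) - 30358) + W(139) = ((-2*6 - 6)² - 30358) + (2 - 1*139²) = ((-12 - 6)² - 30358) + (2 - 1*19321) = ((-18)² - 30358) + (2 - 19321) = (324 - 30358) - 19319 = -30034 - 19319 = -49353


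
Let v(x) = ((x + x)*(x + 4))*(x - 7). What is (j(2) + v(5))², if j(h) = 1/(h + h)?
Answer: 516961/16 ≈ 32310.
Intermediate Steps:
j(h) = 1/(2*h)
v(x) = 2*x*(-7 + x)*(4 + x) (v(x) = ((2*x)*(4 + x))*(-7 + x) = (2*x*(4 + x))*(-7 + x) = 2*x*(-7 + x)*(4 + x))
(j(2) + v(5))² = ((½)/2 + 2*5*(-28 + 5² - 3*5))² = ((½)*(½) + 2*5*(-28 + 25 - 15))² = (¼ + 2*5*(-18))² = (¼ - 180)² = (-719/4)² = 516961/16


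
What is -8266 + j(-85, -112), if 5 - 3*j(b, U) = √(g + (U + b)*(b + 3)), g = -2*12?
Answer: -24793/3 - √16130/3 ≈ -8306.7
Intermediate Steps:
g = -24
j(b, U) = 5/3 - √(-24 + (3 + b)*(U + b))/3 (j(b, U) = 5/3 - √(-24 + (U + b)*(b + 3))/3 = 5/3 - √(-24 + (U + b)*(3 + b))/3 = 5/3 - √(-24 + (3 + b)*(U + b))/3)
-8266 + j(-85, -112) = -8266 + (5/3 - √(-24 + (-85)² + 3*(-112) + 3*(-85) - 112*(-85))/3) = -8266 + (5/3 - √(-24 + 7225 - 336 - 255 + 9520)/3) = -8266 + (5/3 - √16130/3) = -24793/3 - √16130/3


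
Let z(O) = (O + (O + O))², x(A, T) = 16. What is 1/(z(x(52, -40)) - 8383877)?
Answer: -1/8381573 ≈ -1.1931e-7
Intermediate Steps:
z(O) = 9*O² (z(O) = (O + 2*O)² = (3*O)² = 9*O²)
1/(z(x(52, -40)) - 8383877) = 1/(9*16² - 8383877) = 1/(9*256 - 8383877) = 1/(2304 - 8383877) = 1/(-8381573) = -1/8381573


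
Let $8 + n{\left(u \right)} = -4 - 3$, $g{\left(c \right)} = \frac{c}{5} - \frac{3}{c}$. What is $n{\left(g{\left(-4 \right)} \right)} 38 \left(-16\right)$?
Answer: $9120$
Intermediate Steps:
$g{\left(c \right)} = - \frac{3}{c} + \frac{c}{5}$ ($g{\left(c \right)} = c \frac{1}{5} - \frac{3}{c} = \frac{c}{5} - \frac{3}{c} = - \frac{3}{c} + \frac{c}{5}$)
$n{\left(u \right)} = -15$ ($n{\left(u \right)} = -8 - 7 = -15$)
$n{\left(g{\left(-4 \right)} \right)} 38 \left(-16\right) = \left(-15\right) 38 \left(-16\right) = \left(-570\right) \left(-16\right) = 9120$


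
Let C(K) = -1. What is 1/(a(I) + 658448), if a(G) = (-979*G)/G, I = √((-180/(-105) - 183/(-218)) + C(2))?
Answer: 1/657469 ≈ 1.5210e-6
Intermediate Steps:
I = √3618146/1526 (I = √((-180/(-105) - 183/(-218)) - 1) = √((-180*(-1/105) - 183*(-1/218)) - 1) = √((12/7 + 183/218) - 1) = √(3897/1526 - 1) = √(2371/1526) = √3618146/1526 ≈ 1.2465)
a(G) = -979
1/(a(I) + 658448) = 1/(-979 + 658448) = 1/657469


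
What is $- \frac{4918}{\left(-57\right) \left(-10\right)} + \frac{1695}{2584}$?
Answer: $- \frac{308999}{38760} \approx -7.9721$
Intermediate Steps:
$- \frac{4918}{\left(-57\right) \left(-10\right)} + \frac{1695}{2584} = - \frac{4918}{570} + 1695 \cdot \frac{1}{2584} = \left(-4918\right) \frac{1}{570} + \frac{1695}{2584} = - \frac{2459}{285} + \frac{1695}{2584} = - \frac{308999}{38760}$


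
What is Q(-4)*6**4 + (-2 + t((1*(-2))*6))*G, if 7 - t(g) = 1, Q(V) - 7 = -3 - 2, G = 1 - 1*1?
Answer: 2592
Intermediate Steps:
G = 0 (G = 1 - 1 = 0)
Q(V) = 2 (Q(V) = 7 + (-3 - 2) = 7 - 5 = 2)
t(g) = 6 (t(g) = 7 - 1*1 = 7 - 1 = 6)
Q(-4)*6**4 + (-2 + t((1*(-2))*6))*G = 2*6**4 + (-2 + 6)*0 = 2*1296 + 4*0 = 2592 + 0 = 2592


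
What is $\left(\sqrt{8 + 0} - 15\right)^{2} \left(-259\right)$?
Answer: $-60347 + 15540 \sqrt{2} \approx -38370.0$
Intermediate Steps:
$\left(\sqrt{8 + 0} - 15\right)^{2} \left(-259\right) = \left(\sqrt{8} - 15\right)^{2} \left(-259\right) = \left(2 \sqrt{2} - 15\right)^{2} \left(-259\right) = \left(-15 + 2 \sqrt{2}\right)^{2} \left(-259\right) = - 259 \left(-15 + 2 \sqrt{2}\right)^{2}$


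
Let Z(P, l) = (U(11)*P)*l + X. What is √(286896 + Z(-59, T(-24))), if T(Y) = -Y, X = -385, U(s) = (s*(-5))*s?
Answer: √1143191 ≈ 1069.2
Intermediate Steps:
U(s) = -5*s² (U(s) = (-5*s)*s = -5*s²)
Z(P, l) = -385 - 605*P*l (Z(P, l) = ((-5*11²)*P)*l - 385 = ((-5*121)*P)*l - 385 = (-605*P)*l - 385 = -605*P*l - 385 = -385 - 605*P*l)
√(286896 + Z(-59, T(-24))) = √(286896 + (-385 - 605*(-59)*(-1*(-24)))) = √(286896 + (-385 - 605*(-59)*24)) = √(286896 + (-385 + 856680)) = √(286896 + 856295) = √1143191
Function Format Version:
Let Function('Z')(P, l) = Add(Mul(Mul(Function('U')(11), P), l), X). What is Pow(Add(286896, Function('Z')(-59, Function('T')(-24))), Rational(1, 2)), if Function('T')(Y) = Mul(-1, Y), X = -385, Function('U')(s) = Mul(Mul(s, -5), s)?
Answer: Pow(1143191, Rational(1, 2)) ≈ 1069.2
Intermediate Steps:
Function('U')(s) = Mul(-5, Pow(s, 2)) (Function('U')(s) = Mul(Mul(-5, s), s) = Mul(-5, Pow(s, 2)))
Function('Z')(P, l) = Add(-385, Mul(-605, P, l)) (Function('Z')(P, l) = Add(Mul(Mul(Mul(-5, Pow(11, 2)), P), l), -385) = Add(Mul(Mul(Mul(-5, 121), P), l), -385) = Add(Mul(Mul(-605, P), l), -385) = Add(Mul(-605, P, l), -385) = Add(-385, Mul(-605, P, l)))
Pow(Add(286896, Function('Z')(-59, Function('T')(-24))), Rational(1, 2)) = Pow(Add(286896, Add(-385, Mul(-605, -59, Mul(-1, -24)))), Rational(1, 2)) = Pow(Add(286896, Add(-385, Mul(-605, -59, 24))), Rational(1, 2)) = Pow(Add(286896, Add(-385, 856680)), Rational(1, 2)) = Pow(Add(286896, 856295), Rational(1, 2)) = Pow(1143191, Rational(1, 2))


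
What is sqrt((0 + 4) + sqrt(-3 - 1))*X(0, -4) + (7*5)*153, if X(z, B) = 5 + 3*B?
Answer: 5355 - 7*sqrt(4 + 2*I) ≈ 5340.6 - 3.4011*I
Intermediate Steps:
sqrt((0 + 4) + sqrt(-3 - 1))*X(0, -4) + (7*5)*153 = sqrt((0 + 4) + sqrt(-3 - 1))*(5 + 3*(-4)) + (7*5)*153 = sqrt(4 + sqrt(-4))*(5 - 12) + 35*153 = sqrt(4 + 2*I)*(-7) + 5355 = -7*sqrt(4 + 2*I) + 5355 = 5355 - 7*sqrt(4 + 2*I)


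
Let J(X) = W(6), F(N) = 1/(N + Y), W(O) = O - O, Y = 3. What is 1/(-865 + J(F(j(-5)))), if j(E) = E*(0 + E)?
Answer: -1/865 ≈ -0.0011561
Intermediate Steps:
j(E) = E² (j(E) = E*E = E²)
W(O) = 0
F(N) = 1/(3 + N) (F(N) = 1/(N + 3) = 1/(3 + N))
J(X) = 0
1/(-865 + J(F(j(-5)))) = 1/(-865 + 0) = 1/(-865) = -1/865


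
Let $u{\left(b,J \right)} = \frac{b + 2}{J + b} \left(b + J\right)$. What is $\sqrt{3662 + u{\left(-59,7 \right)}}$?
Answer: $\sqrt{3605} \approx 60.042$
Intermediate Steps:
$u{\left(b,J \right)} = 2 + b$ ($u{\left(b,J \right)} = \frac{2 + b}{J + b} \left(J + b\right) = 2 + b$)
$\sqrt{3662 + u{\left(-59,7 \right)}} = \sqrt{3662 + \left(2 - 59\right)} = \sqrt{3662 - 57} = \sqrt{3605}$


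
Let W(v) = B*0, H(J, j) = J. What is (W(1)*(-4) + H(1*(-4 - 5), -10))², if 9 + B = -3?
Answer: 81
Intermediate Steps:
B = -12 (B = -9 - 3 = -12)
W(v) = 0 (W(v) = -12*0 = 0)
(W(1)*(-4) + H(1*(-4 - 5), -10))² = (0*(-4) + 1*(-4 - 5))² = (0 + 1*(-9))² = (0 - 9)² = (-9)² = 81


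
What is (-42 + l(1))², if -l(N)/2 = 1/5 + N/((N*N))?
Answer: 49284/25 ≈ 1971.4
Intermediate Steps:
l(N) = -⅖ - 2/N (l(N) = -2*(1/5 + N/((N*N))) = -2*(1*(⅕) + N/(N²)) = -2*(⅕ + N/N²) = -2*(⅕ + 1/N) = -⅖ - 2/N)
(-42 + l(1))² = (-42 + (-⅖ - 2/1))² = (-42 + (-⅖ - 2*1))² = (-42 + (-⅖ - 2))² = (-42 - 12/5)² = (-222/5)² = 49284/25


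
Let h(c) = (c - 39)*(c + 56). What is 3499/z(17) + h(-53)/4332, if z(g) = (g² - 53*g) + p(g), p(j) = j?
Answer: -1276824/214795 ≈ -5.9444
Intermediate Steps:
h(c) = (-39 + c)*(56 + c)
z(g) = g² - 52*g (z(g) = (g² - 53*g) + g = g² - 52*g)
3499/z(17) + h(-53)/4332 = 3499/((17*(-52 + 17))) + (-2184 + (-53)² + 17*(-53))/4332 = 3499/((17*(-35))) + (-2184 + 2809 - 901)*(1/4332) = 3499/(-595) - 276*1/4332 = 3499*(-1/595) - 23/361 = -3499/595 - 23/361 = -1276824/214795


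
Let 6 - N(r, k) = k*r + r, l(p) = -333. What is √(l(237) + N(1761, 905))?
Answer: I*√1595793 ≈ 1263.2*I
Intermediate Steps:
N(r, k) = 6 - r - k*r (N(r, k) = 6 - (k*r + r) = 6 - (r + k*r) = 6 + (-r - k*r) = 6 - r - k*r)
√(l(237) + N(1761, 905)) = √(-333 + (6 - 1*1761 - 1*905*1761)) = √(-333 + (6 - 1761 - 1593705)) = √(-333 - 1595460) = √(-1595793) = I*√1595793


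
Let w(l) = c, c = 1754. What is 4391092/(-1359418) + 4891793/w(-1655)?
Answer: 3321144740553/1192209586 ≈ 2785.7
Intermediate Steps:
w(l) = 1754
4391092/(-1359418) + 4891793/w(-1655) = 4391092/(-1359418) + 4891793/1754 = 4391092*(-1/1359418) + 4891793*(1/1754) = -2195546/679709 + 4891793/1754 = 3321144740553/1192209586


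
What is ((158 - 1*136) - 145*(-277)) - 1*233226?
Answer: -193039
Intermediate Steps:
((158 - 1*136) - 145*(-277)) - 1*233226 = ((158 - 136) + 40165) - 233226 = (22 + 40165) - 233226 = 40187 - 233226 = -193039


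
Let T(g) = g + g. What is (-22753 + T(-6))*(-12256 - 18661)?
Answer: 703825505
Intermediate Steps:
T(g) = 2*g
(-22753 + T(-6))*(-12256 - 18661) = (-22753 + 2*(-6))*(-12256 - 18661) = (-22753 - 12)*(-30917) = -22765*(-30917) = 703825505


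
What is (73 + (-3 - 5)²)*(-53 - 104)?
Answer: -21509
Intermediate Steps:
(73 + (-3 - 5)²)*(-53 - 104) = (73 + (-8)²)*(-157) = (73 + 64)*(-157) = 137*(-157) = -21509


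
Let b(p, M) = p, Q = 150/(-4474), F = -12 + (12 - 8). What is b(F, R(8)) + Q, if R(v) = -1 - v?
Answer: -17971/2237 ≈ -8.0335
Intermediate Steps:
F = -8 (F = -12 + 4 = -8)
Q = -75/2237 (Q = 150*(-1/4474) = -75/2237 ≈ -0.033527)
b(F, R(8)) + Q = -8 - 75/2237 = -17971/2237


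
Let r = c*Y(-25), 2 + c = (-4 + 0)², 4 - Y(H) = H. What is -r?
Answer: -406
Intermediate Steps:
Y(H) = 4 - H
c = 14 (c = -2 + (-4 + 0)² = -2 + (-4)² = -2 + 16 = 14)
r = 406 (r = 14*(4 - 1*(-25)) = 14*(4 + 25) = 14*29 = 406)
-r = -1*406 = -406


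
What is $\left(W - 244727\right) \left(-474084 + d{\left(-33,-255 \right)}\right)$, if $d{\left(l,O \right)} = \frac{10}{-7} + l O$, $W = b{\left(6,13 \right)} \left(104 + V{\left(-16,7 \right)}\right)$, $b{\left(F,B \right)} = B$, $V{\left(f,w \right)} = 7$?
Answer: $\frac{793031151812}{7} \approx 1.1329 \cdot 10^{11}$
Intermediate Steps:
$W = 1443$ ($W = 13 \left(104 + 7\right) = 13 \cdot 111 = 1443$)
$d{\left(l,O \right)} = - \frac{10}{7} + O l$ ($d{\left(l,O \right)} = 10 \left(- \frac{1}{7}\right) + O l = - \frac{10}{7} + O l$)
$\left(W - 244727\right) \left(-474084 + d{\left(-33,-255 \right)}\right) = \left(1443 - 244727\right) \left(-474084 - - \frac{58895}{7}\right) = - 243284 \left(-474084 + \left(- \frac{10}{7} + 8415\right)\right) = - 243284 \left(-474084 + \frac{58895}{7}\right) = \left(-243284\right) \left(- \frac{3259693}{7}\right) = \frac{793031151812}{7}$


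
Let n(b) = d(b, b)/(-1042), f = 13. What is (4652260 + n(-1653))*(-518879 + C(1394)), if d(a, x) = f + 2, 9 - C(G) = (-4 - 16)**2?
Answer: -1258620881259675/521 ≈ -2.4158e+12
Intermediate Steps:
C(G) = -391 (C(G) = 9 - (-4 - 16)**2 = 9 - 1*(-20)**2 = 9 - 1*400 = 9 - 400 = -391)
d(a, x) = 15 (d(a, x) = 13 + 2 = 15)
n(b) = -15/1042 (n(b) = 15/(-1042) = 15*(-1/1042) = -15/1042)
(4652260 + n(-1653))*(-518879 + C(1394)) = (4652260 - 15/1042)*(-518879 - 391) = (4847654905/1042)*(-519270) = -1258620881259675/521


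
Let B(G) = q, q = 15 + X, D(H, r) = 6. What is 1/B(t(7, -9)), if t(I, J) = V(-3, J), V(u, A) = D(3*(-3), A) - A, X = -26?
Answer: -1/11 ≈ -0.090909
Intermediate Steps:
V(u, A) = 6 - A
t(I, J) = 6 - J
q = -11 (q = 15 - 26 = -11)
B(G) = -11
1/B(t(7, -9)) = 1/(-11) = -1/11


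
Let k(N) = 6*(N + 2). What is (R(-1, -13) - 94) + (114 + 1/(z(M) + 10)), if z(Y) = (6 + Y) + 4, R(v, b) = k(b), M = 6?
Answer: -1195/26 ≈ -45.962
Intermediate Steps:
k(N) = 12 + 6*N (k(N) = 6*(2 + N) = 12 + 6*N)
R(v, b) = 12 + 6*b
z(Y) = 10 + Y
(R(-1, -13) - 94) + (114 + 1/(z(M) + 10)) = ((12 + 6*(-13)) - 94) + (114 + 1/((10 + 6) + 10)) = ((12 - 78) - 94) + (114 + 1/(16 + 10)) = (-66 - 94) + (114 + 1/26) = -160 + (114 + 1/26) = -160 + 2965/26 = -1195/26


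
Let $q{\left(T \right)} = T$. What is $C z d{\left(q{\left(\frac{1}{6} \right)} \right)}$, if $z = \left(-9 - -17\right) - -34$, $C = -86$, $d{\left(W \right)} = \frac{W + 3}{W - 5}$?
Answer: $\frac{68628}{29} \approx 2366.5$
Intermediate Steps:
$d{\left(W \right)} = \frac{3 + W}{-5 + W}$
$z = 42$ ($z = \left(-9 + 17\right) + 34 = 8 + 34 = 42$)
$C z d{\left(q{\left(\frac{1}{6} \right)} \right)} = \left(-86\right) 42 \frac{3 + \frac{1}{6}}{-5 + \frac{1}{6}} = - 3612 \frac{3 + \frac{1}{6}}{-5 + \frac{1}{6}} = - 3612 \frac{1}{- \frac{29}{6}} \cdot \frac{19}{6} = - 3612 \left(\left(- \frac{6}{29}\right) \frac{19}{6}\right) = \left(-3612\right) \left(- \frac{19}{29}\right) = \frac{68628}{29}$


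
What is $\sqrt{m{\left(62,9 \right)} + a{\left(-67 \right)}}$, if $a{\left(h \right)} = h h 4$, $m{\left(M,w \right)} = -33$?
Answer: $\sqrt{17923} \approx 133.88$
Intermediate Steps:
$a{\left(h \right)} = 4 h^{2}$ ($a{\left(h \right)} = h^{2} \cdot 4 = 4 h^{2}$)
$\sqrt{m{\left(62,9 \right)} + a{\left(-67 \right)}} = \sqrt{-33 + 4 \left(-67\right)^{2}} = \sqrt{-33 + 4 \cdot 4489} = \sqrt{-33 + 17956} = \sqrt{17923}$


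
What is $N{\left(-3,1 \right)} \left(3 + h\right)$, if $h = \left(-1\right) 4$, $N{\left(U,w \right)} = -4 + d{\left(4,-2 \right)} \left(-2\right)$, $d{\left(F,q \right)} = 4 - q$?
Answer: $16$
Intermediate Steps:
$N{\left(U,w \right)} = -16$ ($N{\left(U,w \right)} = -4 + \left(4 - -2\right) \left(-2\right) = -4 + \left(4 + 2\right) \left(-2\right) = -4 + 6 \left(-2\right) = -4 - 12 = -16$)
$h = -4$
$N{\left(-3,1 \right)} \left(3 + h\right) = - 16 \left(3 - 4\right) = \left(-16\right) \left(-1\right) = 16$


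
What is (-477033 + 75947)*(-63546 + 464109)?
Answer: -160660211418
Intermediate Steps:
(-477033 + 75947)*(-63546 + 464109) = -401086*400563 = -160660211418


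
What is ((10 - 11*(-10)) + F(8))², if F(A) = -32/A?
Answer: 13456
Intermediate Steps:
((10 - 11*(-10)) + F(8))² = ((10 - 11*(-10)) - 32/8)² = ((10 + 110) - 32*⅛)² = (120 - 4)² = 116² = 13456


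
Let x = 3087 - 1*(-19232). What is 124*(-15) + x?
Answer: 20459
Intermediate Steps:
x = 22319 (x = 3087 + 19232 = 22319)
124*(-15) + x = 124*(-15) + 22319 = -1860 + 22319 = 20459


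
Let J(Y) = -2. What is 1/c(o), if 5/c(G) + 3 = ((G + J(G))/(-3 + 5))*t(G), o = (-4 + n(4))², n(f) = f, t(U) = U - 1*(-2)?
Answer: -1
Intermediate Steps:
t(U) = 2 + U (t(U) = U + 2 = 2 + U)
o = 0 (o = (-4 + 4)² = 0² = 0)
c(G) = 5/(-3 + (-1 + G/2)*(2 + G)) (c(G) = 5/(-3 + ((G - 2)/(-3 + 5))*(2 + G)) = 5/(-3 + ((-2 + G)/2)*(2 + G)) = 5/(-3 + ((-2 + G)*(½))*(2 + G)) = 5/(-3 + (-1 + G/2)*(2 + G)))
1/c(o) = 1/(10/(-10 + 0²)) = 1/(10/(-10 + 0)) = 1/(10/(-10)) = 1/(10*(-⅒)) = 1/(-1) = -1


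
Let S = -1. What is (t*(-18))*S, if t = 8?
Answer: 144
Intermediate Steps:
(t*(-18))*S = (8*(-18))*(-1) = -144*(-1) = 144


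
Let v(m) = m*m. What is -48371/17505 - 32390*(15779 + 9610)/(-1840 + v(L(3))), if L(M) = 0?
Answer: 1439514267091/3220920 ≈ 4.4693e+5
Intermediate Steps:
v(m) = m²
-48371/17505 - 32390*(15779 + 9610)/(-1840 + v(L(3))) = -48371/17505 - 32390*(15779 + 9610)/(-1840 + 0²) = -48371*1/17505 - 32390*25389/(-1840 + 0) = -48371/17505 - 32390/((-1840*1/25389)) = -48371/17505 - 32390/(-1840/25389) = -48371/17505 - 32390*(-25389/1840) = -48371/17505 + 82234971/184 = 1439514267091/3220920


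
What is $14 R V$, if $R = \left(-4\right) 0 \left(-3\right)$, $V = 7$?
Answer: $0$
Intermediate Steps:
$R = 0$ ($R = 0 \left(-3\right) = 0$)
$14 R V = 14 \cdot 0 \cdot 7 = 0 \cdot 7 = 0$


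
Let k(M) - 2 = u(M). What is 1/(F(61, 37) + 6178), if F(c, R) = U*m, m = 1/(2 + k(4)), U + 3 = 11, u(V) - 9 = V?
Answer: 17/105034 ≈ 0.00016185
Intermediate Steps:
u(V) = 9 + V
k(M) = 11 + M (k(M) = 2 + (9 + M) = 11 + M)
U = 8 (U = -3 + 11 = 8)
m = 1/17 (m = 1/(2 + (11 + 4)) = 1/(2 + 15) = 1/17 ≈ 0.058824)
F(c, R) = 8/17 (F(c, R) = 8*(1/17) = 8/17)
1/(F(61, 37) + 6178) = 1/(8/17 + 6178) = 1/(105034/17) = 17/105034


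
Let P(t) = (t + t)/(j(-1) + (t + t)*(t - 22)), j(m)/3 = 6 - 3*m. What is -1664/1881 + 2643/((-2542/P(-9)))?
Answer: -132499877/155398815 ≈ -0.85264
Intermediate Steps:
j(m) = 18 - 9*m (j(m) = 3*(6 - 3*m) = 18 - 9*m)
P(t) = 2*t/(27 + 2*t*(-22 + t)) (P(t) = (t + t)/((18 - 9*(-1)) + (t + t)*(t - 22)) = (2*t)/((18 + 9) + (2*t)*(-22 + t)) = (2*t)/(27 + 2*t*(-22 + t)) = 2*t/(27 + 2*t*(-22 + t)))
-1664/1881 + 2643/((-2542/P(-9))) = -1664/1881 + 2643/((-2542/(2*(-9)/(27 - 44*(-9) + 2*(-9)²)))) = -1664*1/1881 + 2643/((-2542/(2*(-9)/(27 + 396 + 2*81)))) = -1664/1881 + 2643/((-2542/(2*(-9)/(27 + 396 + 162)))) = -1664/1881 + 2643/((-2542/(2*(-9)/585))) = -1664/1881 + 2643/((-2542/(2*(-9)*(1/585)))) = -1664/1881 + 2643/((-2542/(-2/65))) = -1664/1881 + 2643/((-2542*(-65/2))) = -1664/1881 + 2643/82615 = -132499877/155398815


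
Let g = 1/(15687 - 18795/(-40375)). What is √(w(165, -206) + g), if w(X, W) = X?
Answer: √661934094009755385/63338142 ≈ 12.845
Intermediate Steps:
g = 8075/126676284 (g = 1/(15687 - 18795*(-1/40375)) = 1/(15687 + 3759/8075) = 1/(126676284/8075) = 8075/126676284 ≈ 6.3745e-5)
√(w(165, -206) + g) = √(165 + 8075/126676284) = √(20901594935/126676284) = √661934094009755385/63338142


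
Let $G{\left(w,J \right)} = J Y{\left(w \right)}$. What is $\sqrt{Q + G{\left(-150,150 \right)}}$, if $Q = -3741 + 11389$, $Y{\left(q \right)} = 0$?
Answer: $4 \sqrt{478} \approx 87.453$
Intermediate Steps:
$G{\left(w,J \right)} = 0$ ($G{\left(w,J \right)} = J 0 = 0$)
$Q = 7648$
$\sqrt{Q + G{\left(-150,150 \right)}} = \sqrt{7648 + 0} = \sqrt{7648} = 4 \sqrt{478}$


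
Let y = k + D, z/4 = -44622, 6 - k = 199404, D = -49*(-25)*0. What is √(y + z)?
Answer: I*√377886 ≈ 614.72*I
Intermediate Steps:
D = 0 (D = 1225*0 = 0)
k = -199398 (k = 6 - 1*199404 = 6 - 199404 = -199398)
z = -178488 (z = 4*(-44622) = -178488)
y = -199398 (y = -199398 + 0 = -199398)
√(y + z) = √(-199398 - 178488) = √(-377886) = I*√377886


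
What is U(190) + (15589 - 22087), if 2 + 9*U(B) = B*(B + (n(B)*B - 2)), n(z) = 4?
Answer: 121636/9 ≈ 13515.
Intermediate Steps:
U(B) = -2/9 + B*(-2 + 5*B)/9 (U(B) = -2/9 + (B*(B + (4*B - 2)))/9 = -2/9 + (B*(B + (-2 + 4*B)))/9 = -2/9 + (B*(-2 + 5*B))/9 = -2/9 + B*(-2 + 5*B)/9)
U(190) + (15589 - 22087) = (-2/9 - 2/9*190 + (5/9)*190²) + (15589 - 22087) = (-2/9 - 380/9 + (5/9)*36100) - 6498 = (-2/9 - 380/9 + 180500/9) - 6498 = 180118/9 - 6498 = 121636/9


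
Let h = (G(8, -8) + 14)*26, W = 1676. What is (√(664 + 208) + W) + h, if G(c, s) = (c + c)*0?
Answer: 2040 + 2*√218 ≈ 2069.5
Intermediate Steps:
G(c, s) = 0 (G(c, s) = (2*c)*0 = 0)
h = 364 (h = (0 + 14)*26 = 14*26 = 364)
(√(664 + 208) + W) + h = (√(664 + 208) + 1676) + 364 = (√872 + 1676) + 364 = (2*√218 + 1676) + 364 = (1676 + 2*√218) + 364 = 2040 + 2*√218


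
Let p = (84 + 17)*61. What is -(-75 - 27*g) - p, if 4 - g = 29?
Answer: -6761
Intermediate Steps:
g = -25 (g = 4 - 1*29 = 4 - 29 = -25)
p = 6161 (p = 101*61 = 6161)
-(-75 - 27*g) - p = -(-75 - 27*(-25)) - 1*6161 = -(-75 + 675) - 6161 = -1*600 - 6161 = -600 - 6161 = -6761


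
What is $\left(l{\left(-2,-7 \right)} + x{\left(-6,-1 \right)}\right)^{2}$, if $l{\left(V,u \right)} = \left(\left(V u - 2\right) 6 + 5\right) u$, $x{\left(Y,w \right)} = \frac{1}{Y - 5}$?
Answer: $\frac{35164900}{121} \approx 2.9062 \cdot 10^{5}$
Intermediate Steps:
$x{\left(Y,w \right)} = \frac{1}{-5 + Y}$
$l{\left(V,u \right)} = u \left(-7 + 6 V u\right)$ ($l{\left(V,u \right)} = \left(\left(-2 + V u\right) 6 + 5\right) u = \left(\left(-12 + 6 V u\right) + 5\right) u = \left(-7 + 6 V u\right) u = u \left(-7 + 6 V u\right)$)
$\left(l{\left(-2,-7 \right)} + x{\left(-6,-1 \right)}\right)^{2} = \left(- 7 \left(-7 + 6 \left(-2\right) \left(-7\right)\right) + \frac{1}{-5 - 6}\right)^{2} = \left(- 7 \left(-7 + 84\right) + \frac{1}{-11}\right)^{2} = \left(\left(-7\right) 77 - \frac{1}{11}\right)^{2} = \left(-539 - \frac{1}{11}\right)^{2} = \left(- \frac{5930}{11}\right)^{2} = \frac{35164900}{121}$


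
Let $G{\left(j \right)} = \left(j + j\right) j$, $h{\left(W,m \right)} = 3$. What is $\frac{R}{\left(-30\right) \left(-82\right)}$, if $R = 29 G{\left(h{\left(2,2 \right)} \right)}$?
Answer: $\frac{87}{410} \approx 0.2122$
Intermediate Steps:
$G{\left(j \right)} = 2 j^{2}$ ($G{\left(j \right)} = 2 j j = 2 j^{2}$)
$R = 522$ ($R = 29 \cdot 2 \cdot 3^{2} = 29 \cdot 2 \cdot 9 = 29 \cdot 18 = 522$)
$\frac{R}{\left(-30\right) \left(-82\right)} = \frac{522}{\left(-30\right) \left(-82\right)} = \frac{522}{2460} = 522 \cdot \frac{1}{2460} = \frac{87}{410}$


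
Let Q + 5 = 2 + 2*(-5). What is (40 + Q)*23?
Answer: 621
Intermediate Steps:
Q = -13 (Q = -5 + (2 + 2*(-5)) = -5 + (2 - 10) = -5 - 8 = -13)
(40 + Q)*23 = (40 - 13)*23 = 27*23 = 621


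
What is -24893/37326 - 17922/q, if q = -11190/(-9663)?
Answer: -1077400984651/69612990 ≈ -15477.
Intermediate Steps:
q = 3730/3221 (q = -11190*(-1/9663) = 3730/3221 ≈ 1.1580)
-24893/37326 - 17922/q = -24893/37326 - 17922/3730/3221 = -24893*1/37326 - 17922*3221/3730 = -24893/37326 - 28863381/1865 = -1077400984651/69612990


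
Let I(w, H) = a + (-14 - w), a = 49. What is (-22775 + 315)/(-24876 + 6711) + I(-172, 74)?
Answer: 756523/3633 ≈ 208.24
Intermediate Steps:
I(w, H) = 35 - w (I(w, H) = 49 + (-14 - w) = 35 - w)
(-22775 + 315)/(-24876 + 6711) + I(-172, 74) = (-22775 + 315)/(-24876 + 6711) + (35 - 1*(-172)) = -22460/(-18165) + (35 + 172) = -22460*(-1/18165) + 207 = 4492/3633 + 207 = 756523/3633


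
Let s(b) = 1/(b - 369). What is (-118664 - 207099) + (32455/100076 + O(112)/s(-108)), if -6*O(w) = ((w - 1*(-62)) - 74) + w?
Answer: -30914344629/100076 ≈ -3.0891e+5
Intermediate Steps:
s(b) = 1/(-369 + b)
O(w) = 2 - w/3 (O(w) = -(((w - 1*(-62)) - 74) + w)/6 = -(((w + 62) - 74) + w)/6 = -(((62 + w) - 74) + w)/6 = -((-12 + w) + w)/6 = -(-12 + 2*w)/6 = 2 - w/3)
(-118664 - 207099) + (32455/100076 + O(112)/s(-108)) = (-118664 - 207099) + (32455/100076 + (2 - ⅓*112)/(1/(-369 - 108))) = -325763 + (32455*(1/100076) + (2 - 112/3)/(1/(-477))) = -325763 + (32455/100076 - 106/(3*(-1/477))) = -325763 + (32455/100076 - 106/3*(-477)) = -325763 + (32455/100076 + 16854) = -325763 + 1686713359/100076 = -30914344629/100076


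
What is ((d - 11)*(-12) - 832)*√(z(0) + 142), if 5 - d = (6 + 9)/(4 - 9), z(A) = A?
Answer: -796*√142 ≈ -9485.4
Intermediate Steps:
d = 8 (d = 5 - (6 + 9)/(4 - 9) = 5 - 15/(-5) = 5 - 15*(-1)/5 = 5 - 1*(-3) = 5 + 3 = 8)
((d - 11)*(-12) - 832)*√(z(0) + 142) = ((8 - 11)*(-12) - 832)*√(0 + 142) = (-3*(-12) - 832)*√142 = (36 - 832)*√142 = -796*√142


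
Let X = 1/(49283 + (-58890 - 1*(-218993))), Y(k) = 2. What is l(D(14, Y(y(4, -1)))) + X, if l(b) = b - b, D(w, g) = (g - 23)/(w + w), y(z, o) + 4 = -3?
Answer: 1/209386 ≈ 4.7759e-6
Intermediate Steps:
y(z, o) = -7 (y(z, o) = -4 - 3 = -7)
D(w, g) = (-23 + g)/(2*w) (D(w, g) = (-23 + g)/((2*w)) = (-23 + g)*(1/(2*w)) = (-23 + g)/(2*w))
l(b) = 0
X = 1/209386 (X = 1/(49283 + (-58890 + 218993)) = 1/(49283 + 160103) = 1/209386 ≈ 4.7759e-6)
l(D(14, Y(y(4, -1)))) + X = 0 + 1/209386 = 1/209386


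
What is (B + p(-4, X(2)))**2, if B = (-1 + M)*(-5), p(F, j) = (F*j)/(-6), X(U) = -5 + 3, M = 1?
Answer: 16/9 ≈ 1.7778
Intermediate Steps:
X(U) = -2
p(F, j) = -F*j/6 (p(F, j) = (F*j)*(-1/6) = -F*j/6)
B = 0 (B = (-1 + 1)*(-5) = 0*(-5) = 0)
(B + p(-4, X(2)))**2 = (0 - 1/6*(-4)*(-2))**2 = (0 - 4/3)**2 = (-4/3)**2 = 16/9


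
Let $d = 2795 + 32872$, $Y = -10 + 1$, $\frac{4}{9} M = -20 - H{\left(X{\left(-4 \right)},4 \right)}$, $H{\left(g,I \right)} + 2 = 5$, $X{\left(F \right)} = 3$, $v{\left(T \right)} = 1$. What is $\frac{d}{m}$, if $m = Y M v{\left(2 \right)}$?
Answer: $\frac{5284}{69} \approx 76.58$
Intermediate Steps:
$H{\left(g,I \right)} = 3$ ($H{\left(g,I \right)} = -2 + 5 = 3$)
$M = - \frac{207}{4}$ ($M = \frac{9 \left(-20 - 3\right)}{4} = \frac{9}{4} \left(-23\right) = - \frac{207}{4} \approx -51.75$)
$Y = -9$
$m = \frac{1863}{4}$ ($m = \left(-9\right) \left(- \frac{207}{4}\right) 1 = \frac{1863}{4} \cdot 1 = \frac{1863}{4} \approx 465.75$)
$d = 35667$
$\frac{d}{m} = \frac{35667}{\frac{1863}{4}} = 35667 \cdot \frac{4}{1863} = \frac{5284}{69}$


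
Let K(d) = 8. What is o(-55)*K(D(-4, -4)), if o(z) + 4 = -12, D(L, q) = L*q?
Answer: -128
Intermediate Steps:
o(z) = -16 (o(z) = -4 - 12 = -16)
o(-55)*K(D(-4, -4)) = -16*8 = -128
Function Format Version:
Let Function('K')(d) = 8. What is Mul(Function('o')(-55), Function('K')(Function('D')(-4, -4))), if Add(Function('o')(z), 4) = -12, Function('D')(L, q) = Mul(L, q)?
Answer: -128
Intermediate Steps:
Function('o')(z) = -16 (Function('o')(z) = Add(-4, -12) = -16)
Mul(Function('o')(-55), Function('K')(Function('D')(-4, -4))) = Mul(-16, 8) = -128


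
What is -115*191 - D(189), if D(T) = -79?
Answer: -21886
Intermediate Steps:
-115*191 - D(189) = -115*191 - 1*(-79) = -21965 + 79 = -21886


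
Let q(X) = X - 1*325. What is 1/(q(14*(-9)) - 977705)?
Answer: -1/978156 ≈ -1.0223e-6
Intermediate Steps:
q(X) = -325 + X (q(X) = X - 325 = -325 + X)
1/(q(14*(-9)) - 977705) = 1/((-325 + 14*(-9)) - 977705) = 1/((-325 - 126) - 977705) = 1/(-451 - 977705) = 1/(-978156) = -1/978156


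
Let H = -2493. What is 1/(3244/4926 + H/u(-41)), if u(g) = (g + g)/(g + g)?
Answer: -2463/6138637 ≈ -0.00040123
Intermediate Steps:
u(g) = 1 (u(g) = (2*g)/((2*g)) = (2*g)*(1/(2*g)) = 1)
1/(3244/4926 + H/u(-41)) = 1/(3244/4926 - 2493/1) = 1/(3244*(1/4926) - 2493*1) = 1/(1622/2463 - 2493) = 1/(-6138637/2463) = -2463/6138637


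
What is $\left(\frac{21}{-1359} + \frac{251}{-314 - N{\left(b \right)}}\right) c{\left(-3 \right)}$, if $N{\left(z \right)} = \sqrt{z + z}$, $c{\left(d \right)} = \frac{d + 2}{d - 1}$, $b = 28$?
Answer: $- \frac{18196261}{89277240} + \frac{251 \sqrt{14}}{197080} \approx -0.19905$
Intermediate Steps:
$c{\left(d \right)} = \frac{2 + d}{-1 + d}$
$N{\left(z \right)} = \sqrt{2} \sqrt{z}$ ($N{\left(z \right)} = \sqrt{2 z} = \sqrt{2} \sqrt{z}$)
$\left(\frac{21}{-1359} + \frac{251}{-314 - N{\left(b \right)}}\right) c{\left(-3 \right)} = \left(\frac{21}{-1359} + \frac{251}{-314 - \sqrt{2} \sqrt{28}}\right) \frac{2 - 3}{-1 - 3} = \left(21 \left(- \frac{1}{1359}\right) + \frac{251}{-314 - \sqrt{2} \cdot 2 \sqrt{7}}\right) \frac{1}{-4} \left(-1\right) = \left(- \frac{7}{453} + \frac{251}{-314 - 2 \sqrt{14}}\right) \left(\left(- \frac{1}{4}\right) \left(-1\right)\right) = \left(- \frac{7}{453} + \frac{251}{-314 - 2 \sqrt{14}}\right) \frac{1}{4} = - \frac{7}{1812} + \frac{251}{4 \left(-314 - 2 \sqrt{14}\right)}$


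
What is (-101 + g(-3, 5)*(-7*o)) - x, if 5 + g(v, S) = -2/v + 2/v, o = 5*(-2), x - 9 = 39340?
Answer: -39800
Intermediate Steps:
x = 39349 (x = 9 + 39340 = 39349)
o = -10
g(v, S) = -5 (g(v, S) = -5 + (-2/v + 2/v) = -5 + 0 = -5)
(-101 + g(-3, 5)*(-7*o)) - x = (-101 - (-35)*(-10)) - 1*39349 = (-101 - 5*70) - 39349 = (-101 - 350) - 39349 = -451 - 39349 = -39800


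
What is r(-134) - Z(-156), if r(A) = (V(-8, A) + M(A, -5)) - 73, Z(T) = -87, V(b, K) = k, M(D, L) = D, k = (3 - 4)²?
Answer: -119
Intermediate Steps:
k = 1 (k = (-1)² = 1)
V(b, K) = 1
r(A) = -72 + A (r(A) = (1 + A) - 73 = -72 + A)
r(-134) - Z(-156) = (-72 - 134) - 1*(-87) = -206 + 87 = -119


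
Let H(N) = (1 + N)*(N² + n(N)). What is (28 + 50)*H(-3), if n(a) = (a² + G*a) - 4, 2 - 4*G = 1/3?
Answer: -1989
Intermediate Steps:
G = 5/12 (G = ½ - 1/(4*3) = ½ - ¼*⅓ = ½ - 1/12 = 5/12 ≈ 0.41667)
n(a) = -4 + a² + 5*a/12 (n(a) = (a² + 5*a/12) - 4 = -4 + a² + 5*a/12)
H(N) = (1 + N)*(-4 + 2*N² + 5*N/12) (H(N) = (1 + N)*(N² + (-4 + N² + 5*N/12)) = (1 + N)*(-4 + 2*N² + 5*N/12))
(28 + 50)*H(-3) = (28 + 50)*(-4 + 2*(-3)³ - 43/12*(-3) + (29/12)*(-3)²) = 78*(-4 + 2*(-27) + 43/4 + (29/12)*9) = 78*(-4 - 54 + 43/4 + 87/4) = 78*(-51/2) = -1989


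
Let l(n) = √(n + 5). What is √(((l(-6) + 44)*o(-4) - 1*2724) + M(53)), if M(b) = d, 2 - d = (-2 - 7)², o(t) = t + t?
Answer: √(-3155 - 8*I) ≈ 0.07121 - 56.169*I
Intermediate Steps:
o(t) = 2*t
l(n) = √(5 + n)
d = -79 (d = 2 - (-2 - 7)² = 2 - 1*(-9)² = 2 - 1*81 = 2 - 81 = -79)
M(b) = -79
√(((l(-6) + 44)*o(-4) - 1*2724) + M(53)) = √(((√(5 - 6) + 44)*(2*(-4)) - 1*2724) - 79) = √(((√(-1) + 44)*(-8) - 2724) - 79) = √(((I + 44)*(-8) - 2724) - 79) = √(((44 + I)*(-8) - 2724) - 79) = √(((-352 - 8*I) - 2724) - 79) = √((-3076 - 8*I) - 79) = √(-3155 - 8*I)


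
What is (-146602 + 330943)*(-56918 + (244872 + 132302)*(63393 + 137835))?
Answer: 13991097134985114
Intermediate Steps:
(-146602 + 330943)*(-56918 + (244872 + 132302)*(63393 + 137835)) = 184341*(-56918 + 377174*201228) = 184341*(-56918 + 75897969672) = 184341*75897912754 = 13991097134985114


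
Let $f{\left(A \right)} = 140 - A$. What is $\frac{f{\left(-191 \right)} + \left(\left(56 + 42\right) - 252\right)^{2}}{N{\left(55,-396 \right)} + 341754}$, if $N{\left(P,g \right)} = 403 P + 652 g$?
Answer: $\frac{24047}{105727} \approx 0.22744$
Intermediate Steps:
$\frac{f{\left(-191 \right)} + \left(\left(56 + 42\right) - 252\right)^{2}}{N{\left(55,-396 \right)} + 341754} = \frac{\left(140 - -191\right) + \left(\left(56 + 42\right) - 252\right)^{2}}{\left(403 \cdot 55 + 652 \left(-396\right)\right) + 341754} = \frac{\left(140 + 191\right) + \left(98 - 252\right)^{2}}{\left(22165 - 258192\right) + 341754} = \frac{331 + \left(-154\right)^{2}}{-236027 + 341754} = \frac{331 + 23716}{105727} = 24047 \cdot \frac{1}{105727} = \frac{24047}{105727}$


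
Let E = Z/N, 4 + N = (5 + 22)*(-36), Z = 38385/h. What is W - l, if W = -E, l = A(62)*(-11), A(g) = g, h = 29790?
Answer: 440649237/646112 ≈ 682.00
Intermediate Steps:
Z = 853/662 (Z = 38385/29790 = 38385*(1/29790) = 853/662 ≈ 1.2885)
N = -976 (N = -4 + (5 + 22)*(-36) = -4 + 27*(-36) = -4 - 972 = -976)
E = -853/646112 (E = (853/662)/(-976) = (853/662)*(-1/976) = -853/646112 ≈ -0.0013202)
l = -682 (l = 62*(-11) = -682)
W = 853/646112 (W = -1*(-853/646112) = 853/646112 ≈ 0.0013202)
W - l = 853/646112 - 1*(-682) = 853/646112 + 682 = 440649237/646112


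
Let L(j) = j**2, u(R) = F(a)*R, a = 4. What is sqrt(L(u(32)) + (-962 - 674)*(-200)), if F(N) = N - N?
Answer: 20*sqrt(818) ≈ 572.01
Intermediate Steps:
F(N) = 0
u(R) = 0 (u(R) = 0*R = 0)
sqrt(L(u(32)) + (-962 - 674)*(-200)) = sqrt(0**2 + (-962 - 674)*(-200)) = sqrt(0 - 1636*(-200)) = sqrt(0 + 327200) = sqrt(327200) = 20*sqrt(818)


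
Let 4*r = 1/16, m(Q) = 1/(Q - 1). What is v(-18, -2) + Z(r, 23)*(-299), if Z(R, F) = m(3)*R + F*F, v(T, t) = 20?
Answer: -20243627/128 ≈ -1.5815e+5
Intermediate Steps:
m(Q) = 1/(-1 + Q)
r = 1/64 (r = (1/4)/16 = (1/4)*(1/16) = 1/64 ≈ 0.015625)
Z(R, F) = F**2 + R/2 (Z(R, F) = R/(-1 + 3) + F*F = R/2 + F**2 = F**2 + R/2)
v(-18, -2) + Z(r, 23)*(-299) = 20 + (23**2 + (1/2)*(1/64))*(-299) = 20 + (529 + 1/128)*(-299) = 20 + (67713/128)*(-299) = 20 - 20246187/128 = -20243627/128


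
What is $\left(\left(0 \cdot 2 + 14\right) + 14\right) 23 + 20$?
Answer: $664$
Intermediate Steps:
$\left(\left(0 \cdot 2 + 14\right) + 14\right) 23 + 20 = \left(\left(0 + 14\right) + 14\right) 23 + 20 = \left(14 + 14\right) 23 + 20 = 28 \cdot 23 + 20 = 644 + 20 = 664$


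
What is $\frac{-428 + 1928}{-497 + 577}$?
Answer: $\frac{75}{4} \approx 18.75$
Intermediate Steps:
$\frac{-428 + 1928}{-497 + 577} = \frac{1500}{80} = 1500 \cdot \frac{1}{80} = \frac{75}{4}$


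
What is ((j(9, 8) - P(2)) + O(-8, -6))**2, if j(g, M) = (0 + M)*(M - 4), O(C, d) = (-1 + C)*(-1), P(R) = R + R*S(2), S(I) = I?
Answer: 1225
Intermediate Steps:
P(R) = 3*R (P(R) = R + R*2 = R + 2*R = 3*R)
O(C, d) = 1 - C
j(g, M) = M*(-4 + M)
((j(9, 8) - P(2)) + O(-8, -6))**2 = ((8*(-4 + 8) - 3*2) + (1 - 1*(-8)))**2 = ((8*4 - 1*6) + (1 + 8))**2 = ((32 - 6) + 9)**2 = (26 + 9)**2 = 35**2 = 1225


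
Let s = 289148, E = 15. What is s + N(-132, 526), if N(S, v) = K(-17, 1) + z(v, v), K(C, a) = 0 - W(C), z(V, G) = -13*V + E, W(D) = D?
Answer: 282342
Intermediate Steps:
z(V, G) = 15 - 13*V (z(V, G) = -13*V + 15 = 15 - 13*V)
K(C, a) = -C (K(C, a) = 0 - C = -C)
N(S, v) = 32 - 13*v (N(S, v) = -1*(-17) + (15 - 13*v) = 17 + (15 - 13*v) = 32 - 13*v)
s + N(-132, 526) = 289148 + (32 - 13*526) = 289148 + (32 - 6838) = 289148 - 6806 = 282342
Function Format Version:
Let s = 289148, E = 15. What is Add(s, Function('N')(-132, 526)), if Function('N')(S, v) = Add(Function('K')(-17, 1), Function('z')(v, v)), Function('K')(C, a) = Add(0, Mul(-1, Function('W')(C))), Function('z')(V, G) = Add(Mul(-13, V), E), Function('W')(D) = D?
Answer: 282342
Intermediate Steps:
Function('z')(V, G) = Add(15, Mul(-13, V)) (Function('z')(V, G) = Add(Mul(-13, V), 15) = Add(15, Mul(-13, V)))
Function('K')(C, a) = Mul(-1, C) (Function('K')(C, a) = Add(0, Mul(-1, C)) = Mul(-1, C))
Function('N')(S, v) = Add(32, Mul(-13, v)) (Function('N')(S, v) = Add(Mul(-1, -17), Add(15, Mul(-13, v))) = Add(17, Add(15, Mul(-13, v))) = Add(32, Mul(-13, v)))
Add(s, Function('N')(-132, 526)) = Add(289148, Add(32, Mul(-13, 526))) = Add(289148, Add(32, -6838)) = Add(289148, -6806) = 282342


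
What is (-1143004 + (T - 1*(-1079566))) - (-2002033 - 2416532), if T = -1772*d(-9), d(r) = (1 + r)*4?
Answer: 4411831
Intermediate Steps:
d(r) = 4 + 4*r
T = 56704 (T = -1772*(4 + 4*(-9)) = -1772*(4 - 36) = -1772*(-32) = 56704)
(-1143004 + (T - 1*(-1079566))) - (-2002033 - 2416532) = (-1143004 + (56704 - 1*(-1079566))) - (-2002033 - 2416532) = (-1143004 + (56704 + 1079566)) - 1*(-4418565) = (-1143004 + 1136270) + 4418565 = -6734 + 4418565 = 4411831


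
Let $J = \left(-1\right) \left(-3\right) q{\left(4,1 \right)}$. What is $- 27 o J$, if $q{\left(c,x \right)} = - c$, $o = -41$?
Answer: $-13284$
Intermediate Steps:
$J = -12$ ($J = \left(-1\right) \left(-3\right) \left(\left(-1\right) 4\right) = 3 \left(-4\right) = -12$)
$- 27 o J = \left(-27\right) \left(-41\right) \left(-12\right) = 1107 \left(-12\right) = -13284$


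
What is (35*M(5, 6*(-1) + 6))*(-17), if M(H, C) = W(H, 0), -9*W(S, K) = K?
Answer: 0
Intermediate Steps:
W(S, K) = -K/9
M(H, C) = 0 (M(H, C) = -⅑*0 = 0)
(35*M(5, 6*(-1) + 6))*(-17) = (35*0)*(-17) = 0*(-17) = 0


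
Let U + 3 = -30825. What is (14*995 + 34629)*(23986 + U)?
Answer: -332240678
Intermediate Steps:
U = -30828 (U = -3 - 30825 = -30828)
(14*995 + 34629)*(23986 + U) = (14*995 + 34629)*(23986 - 30828) = (13930 + 34629)*(-6842) = 48559*(-6842) = -332240678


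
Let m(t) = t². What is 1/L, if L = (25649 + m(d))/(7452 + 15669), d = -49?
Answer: 7707/9350 ≈ 0.82428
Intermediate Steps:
L = 9350/7707 (L = (25649 + (-49)²)/(7452 + 15669) = (25649 + 2401)/23121 = 28050*(1/23121) = 9350/7707 ≈ 1.2132)
1/L = 1/(9350/7707) = 7707/9350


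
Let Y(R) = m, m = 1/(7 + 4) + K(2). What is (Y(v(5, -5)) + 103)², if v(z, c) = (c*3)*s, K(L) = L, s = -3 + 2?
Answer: 1336336/121 ≈ 11044.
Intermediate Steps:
s = -1
v(z, c) = -3*c (v(z, c) = (c*3)*(-1) = (3*c)*(-1) = -3*c)
m = 23/11 (m = 1/(7 + 4) + 2 = 1/11 + 2 = 23/11 ≈ 2.0909)
Y(R) = 23/11
(Y(v(5, -5)) + 103)² = (23/11 + 103)² = (1156/11)² = 1336336/121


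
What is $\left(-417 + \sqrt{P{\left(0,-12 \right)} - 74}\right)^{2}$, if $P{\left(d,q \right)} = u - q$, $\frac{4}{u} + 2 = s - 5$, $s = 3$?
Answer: $173826 - 2502 i \sqrt{7} \approx 1.7383 \cdot 10^{5} - 6619.7 i$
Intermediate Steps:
$u = -1$ ($u = \frac{4}{-2 + \left(3 - 5\right)} = \frac{4}{-2 - 2} = \frac{4}{-4} = 4 \left(- \frac{1}{4}\right) = -1$)
$P{\left(d,q \right)} = -1 - q$
$\left(-417 + \sqrt{P{\left(0,-12 \right)} - 74}\right)^{2} = \left(-417 + \sqrt{\left(-1 - -12\right) - 74}\right)^{2} = \left(-417 + \sqrt{\left(-1 + 12\right) - 74}\right)^{2} = \left(-417 + \sqrt{11 - 74}\right)^{2} = \left(-417 + \sqrt{-63}\right)^{2} = \left(-417 + 3 i \sqrt{7}\right)^{2}$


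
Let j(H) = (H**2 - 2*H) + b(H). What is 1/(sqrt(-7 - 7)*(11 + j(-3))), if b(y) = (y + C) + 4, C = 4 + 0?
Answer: -I*sqrt(14)/434 ≈ -0.0086213*I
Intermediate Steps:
C = 4
b(y) = 8 + y (b(y) = (y + 4) + 4 = (4 + y) + 4 = 8 + y)
j(H) = 8 + H**2 - H (j(H) = (H**2 - 2*H) + (8 + H) = 8 + H**2 - H)
1/(sqrt(-7 - 7)*(11 + j(-3))) = 1/(sqrt(-7 - 7)*(11 + (8 + (-3)**2 - 1*(-3)))) = 1/(sqrt(-14)*(11 + (8 + 9 + 3))) = 1/((I*sqrt(14))*(11 + 20)) = 1/((I*sqrt(14))*31) = 1/(31*I*sqrt(14)) = -I*sqrt(14)/434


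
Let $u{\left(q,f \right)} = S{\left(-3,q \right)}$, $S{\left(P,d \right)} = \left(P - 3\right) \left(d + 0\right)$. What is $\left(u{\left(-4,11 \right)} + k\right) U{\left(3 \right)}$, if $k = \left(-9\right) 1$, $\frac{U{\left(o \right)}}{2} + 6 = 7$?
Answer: $30$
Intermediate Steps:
$U{\left(o \right)} = 2$ ($U{\left(o \right)} = -12 + 2 \cdot 7 = -12 + 14 = 2$)
$S{\left(P,d \right)} = d \left(-3 + P\right)$ ($S{\left(P,d \right)} = \left(-3 + P\right) d = d \left(-3 + P\right)$)
$u{\left(q,f \right)} = - 6 q$ ($u{\left(q,f \right)} = q \left(-3 - 3\right) = q \left(-6\right) = - 6 q$)
$k = -9$
$\left(u{\left(-4,11 \right)} + k\right) U{\left(3 \right)} = \left(\left(-6\right) \left(-4\right) - 9\right) 2 = \left(24 - 9\right) 2 = 15 \cdot 2 = 30$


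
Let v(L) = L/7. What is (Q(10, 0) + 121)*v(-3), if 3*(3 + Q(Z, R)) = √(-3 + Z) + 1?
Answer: -355/7 - √7/7 ≈ -51.092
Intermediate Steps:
v(L) = L/7 (v(L) = L*(⅐) = L/7)
Q(Z, R) = -8/3 + √(-3 + Z)/3 (Q(Z, R) = -3 + (√(-3 + Z) + 1)/3 = -3 + (1 + √(-3 + Z))/3 = -3 + (⅓ + √(-3 + Z)/3) = -8/3 + √(-3 + Z)/3)
(Q(10, 0) + 121)*v(-3) = ((-8/3 + √(-3 + 10)/3) + 121)*((⅐)*(-3)) = ((-8/3 + √7/3) + 121)*(-3/7) = (355/3 + √7/3)*(-3/7) = -355/7 - √7/7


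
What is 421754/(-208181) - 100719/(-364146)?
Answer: -44204083315/25269426142 ≈ -1.7493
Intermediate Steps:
421754/(-208181) - 100719/(-364146) = 421754*(-1/208181) - 100719*(-1/364146) = -421754/208181 + 33573/121382 = -44204083315/25269426142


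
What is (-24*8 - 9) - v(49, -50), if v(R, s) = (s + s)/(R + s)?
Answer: -301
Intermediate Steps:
v(R, s) = 2*s/(R + s) (v(R, s) = (2*s)/(R + s) = 2*s/(R + s))
(-24*8 - 9) - v(49, -50) = (-24*8 - 9) - 2*(-50)/(49 - 50) = (-192 - 9) - 2*(-50)/(-1) = -201 - 2*(-50)*(-1) = -201 - 1*100 = -201 - 100 = -301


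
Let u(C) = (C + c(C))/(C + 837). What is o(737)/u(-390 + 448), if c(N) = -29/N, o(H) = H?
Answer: 263846/23 ≈ 11472.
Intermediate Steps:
u(C) = (C - 29/C)/(837 + C) (u(C) = (C - 29/C)/(C + 837) = (C - 29/C)/(837 + C))
o(737)/u(-390 + 448) = 737/(((-29 + (-390 + 448)²)/((-390 + 448)*(837 + (-390 + 448))))) = 737/(((-29 + 58²)/(58*(837 + 58)))) = 737/(((1/58)*(-29 + 3364)/895)) = 737/(((1/58)*(1/895)*3335)) = 737/(23/358) = 737*(358/23) = 263846/23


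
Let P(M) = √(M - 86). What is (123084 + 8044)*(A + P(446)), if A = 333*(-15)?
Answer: -654984360 + 786768*√10 ≈ -6.5250e+8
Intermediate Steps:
P(M) = √(-86 + M)
A = -4995
(123084 + 8044)*(A + P(446)) = (123084 + 8044)*(-4995 + √(-86 + 446)) = 131128*(-4995 + √360) = 131128*(-4995 + 6*√10) = -654984360 + 786768*√10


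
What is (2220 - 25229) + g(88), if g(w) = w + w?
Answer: -22833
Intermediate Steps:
g(w) = 2*w
(2220 - 25229) + g(88) = (2220 - 25229) + 2*88 = -23009 + 176 = -22833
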